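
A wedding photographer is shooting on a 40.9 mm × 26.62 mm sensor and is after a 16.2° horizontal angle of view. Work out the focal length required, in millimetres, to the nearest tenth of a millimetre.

From α = 2·arctan(w/2f) we get f = w / (2·tan(α/2)).
With w = 40.9 mm and α/2 = 8.1°, tan(α/2) ≈ 0.14232, so f ≈ 40.9 / 0.28464 ≈ 143.6892 mm.

143.7 mm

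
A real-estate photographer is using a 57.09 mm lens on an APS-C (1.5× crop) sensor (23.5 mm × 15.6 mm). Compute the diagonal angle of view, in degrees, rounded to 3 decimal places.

Sensor diagonal = √(23.5² + 15.6²) = √795.6100 ≈ 28.2066 mm.
Angle of view α = 2·arctan(d/2f) with d = 28.2066 mm and f = 57.09 mm.
d/2f = 0.24704; arctan(0.24704) ≈ 13.8763°, so α ≈ 27.7526°.

27.753°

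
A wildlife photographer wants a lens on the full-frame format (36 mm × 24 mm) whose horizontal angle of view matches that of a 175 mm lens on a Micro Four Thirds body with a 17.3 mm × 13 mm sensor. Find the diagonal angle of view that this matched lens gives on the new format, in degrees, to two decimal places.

Equal horizontal AOV ⇒ f₂ = f₁ · 36/17.3 = 175 × 2.08092 ≈ 364.1618 mm.
Sensor diagonal = √(36² + 24²) = √1872.0000 ≈ 43.2666 mm.
Diagonal AOV on the new format = 2·arctan(43.2666 / (2 × 364.1618)) = 2·arctan(0.05941) ≈ 6.7994°.

6.80°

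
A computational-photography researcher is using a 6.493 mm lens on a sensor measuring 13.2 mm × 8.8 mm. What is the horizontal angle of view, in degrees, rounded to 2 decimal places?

90.94°

Angle of view α = 2·arctan(w/2f) with w = 13.2 mm and f = 6.493 mm.
w/2f = 1.01648; arctan(1.01648) ≈ 45.4682°, so α ≈ 90.9365°.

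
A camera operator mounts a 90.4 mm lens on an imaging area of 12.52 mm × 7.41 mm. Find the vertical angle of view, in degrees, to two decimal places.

Angle of view α = 2·arctan(h/2f) with h = 7.41 mm and f = 90.4 mm.
h/2f = 0.04098; arctan(0.04098) ≈ 2.3469°, so α ≈ 4.6939°.

4.69°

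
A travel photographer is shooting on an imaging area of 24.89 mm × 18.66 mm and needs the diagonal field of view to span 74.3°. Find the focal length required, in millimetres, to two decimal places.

Sensor diagonal = √(24.89² + 18.66²) = √967.7077 ≈ 31.1080 mm.
From α = 2·arctan(d/2f) we get f = d / (2·tan(α/2)).
With d = 31.1080 mm and α/2 = 37.15°, tan(α/2) ≈ 0.75767, so f ≈ 31.1080 / 1.51533 ≈ 20.5288 mm.

20.53 mm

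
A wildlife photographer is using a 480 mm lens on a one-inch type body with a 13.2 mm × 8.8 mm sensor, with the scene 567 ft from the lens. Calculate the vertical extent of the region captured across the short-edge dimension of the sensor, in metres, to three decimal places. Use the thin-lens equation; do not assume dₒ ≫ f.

3.160 m

dₒ: 567 ft × 304.8 mm/ft = 172821.59 mm.
Similar triangles through the lens centre give W/dₒ = h/dᵢ; with 1/f = 1/dₒ + 1/dᵢ this gives W = h·(dₒ − f)/f.
W = 8.8 mm × (172822 − 480) / 480 = 8.8 × 359.0450 ≈ 3159.596 mm = 3.1596 m.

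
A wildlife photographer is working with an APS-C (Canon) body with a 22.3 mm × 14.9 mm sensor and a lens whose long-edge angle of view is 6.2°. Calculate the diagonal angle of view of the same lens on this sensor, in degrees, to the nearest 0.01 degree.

7.45°

From the long-edge AOV: f = 22.3 / (2·tan(3.1°)) = 22.3 / 0.10832 ≈ 205.8789 mm.
Sensor diagonal = √(22.3² + 14.9²) = √719.3000 ≈ 26.8198 mm.
Diagonal AOV = 2·arctan(26.8198 / (2 × 205.8789)) = 2·arctan(0.06513) ≈ 7.4534°.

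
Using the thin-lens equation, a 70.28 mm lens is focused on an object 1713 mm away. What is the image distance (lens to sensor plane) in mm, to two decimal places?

73.29 mm

1/dᵢ = 1/f − 1/dₒ = 1/70.28 − 1/1713 = 0.0136450 mm⁻¹.
dᵢ = 1/0.0136450 ≈ 73.2868 mm.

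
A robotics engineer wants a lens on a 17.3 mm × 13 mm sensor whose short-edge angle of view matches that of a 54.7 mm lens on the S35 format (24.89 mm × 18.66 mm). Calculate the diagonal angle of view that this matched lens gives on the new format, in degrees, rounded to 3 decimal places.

Equal short-edge AOV ⇒ f₂ = f₁ · 13/18.66 = 54.7 × 0.69668 ≈ 38.1083 mm.
Sensor diagonal = √(17.3² + 13²) = √468.2900 ≈ 21.6400 mm.
Diagonal AOV on the new format = 2·arctan(21.6400 / (2 × 38.1083)) = 2·arctan(0.28393) ≈ 31.7015°.

31.701°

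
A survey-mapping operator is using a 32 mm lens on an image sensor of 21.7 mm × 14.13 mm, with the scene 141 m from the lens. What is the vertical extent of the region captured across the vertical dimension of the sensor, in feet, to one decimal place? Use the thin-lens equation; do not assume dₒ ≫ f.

204.2 ft

dₒ: 141 m = 141000 mm.
Similar triangles through the lens centre give W/dₒ = h/dᵢ; with 1/f = 1/dₒ + 1/dᵢ this gives W = h·(dₒ − f)/f.
W = 14.13 mm × (141000 − 32) / 32 = 14.13 × 4405.2500 ≈ 62246.183 mm = 62246.183/304.8 ft = 204.22 ft.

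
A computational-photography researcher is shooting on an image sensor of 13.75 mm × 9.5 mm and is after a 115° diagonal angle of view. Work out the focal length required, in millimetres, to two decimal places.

5.32 mm

Sensor diagonal = √(13.75² + 9.5²) = √279.3125 ≈ 16.7126 mm.
From α = 2·arctan(d/2f) we get f = d / (2·tan(α/2)).
With d = 16.7126 mm and α/2 = 57.5°, tan(α/2) ≈ 1.56969, so f ≈ 16.7126 / 3.13937 ≈ 5.3236 mm.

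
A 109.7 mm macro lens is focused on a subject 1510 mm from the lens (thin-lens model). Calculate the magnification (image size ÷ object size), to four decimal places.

Thin lens: 1/f = 1/dₒ + 1/dᵢ → 1/dᵢ = 1/109.7 − 1/1510 = 0.0084535 mm⁻¹, so dᵢ ≈ 118.2939 mm.
Magnification m = dᵢ/dₒ = 118.2939/1510 ≈ 0.07834.

0.0783×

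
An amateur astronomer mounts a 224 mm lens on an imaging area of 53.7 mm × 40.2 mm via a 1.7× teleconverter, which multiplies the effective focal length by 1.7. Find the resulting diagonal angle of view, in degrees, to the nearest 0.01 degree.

Effective focal length f = 224 × 1.7 = 380.8 mm.
Sensor diagonal = √(53.7² + 40.2²) = √4499.7300 ≈ 67.0800 mm.
α = 2·arctan(67.080 / (2 × 380.8)) = 2·arctan(0.08808) ≈ 10.0670°.

10.07°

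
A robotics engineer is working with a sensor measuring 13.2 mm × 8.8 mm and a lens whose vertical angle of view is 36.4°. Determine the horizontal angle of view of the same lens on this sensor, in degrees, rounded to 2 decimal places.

52.50°

From the vertical AOV: f = 8.8 / (2·tan(18.2°)) = 8.8 / 0.65757 ≈ 13.3827 mm.
Horizontal AOV = 2·arctan(13.2 / (2 × 13.3827)) = 2·arctan(0.49317) ≈ 52.5027°.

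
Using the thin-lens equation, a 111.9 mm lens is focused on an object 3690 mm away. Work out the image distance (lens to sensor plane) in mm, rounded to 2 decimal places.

1/dᵢ = 1/f − 1/dₒ = 1/111.9 − 1/3690 = 0.0086655 mm⁻¹.
dᵢ = 1/0.0086655 ≈ 115.3995 mm.

115.40 mm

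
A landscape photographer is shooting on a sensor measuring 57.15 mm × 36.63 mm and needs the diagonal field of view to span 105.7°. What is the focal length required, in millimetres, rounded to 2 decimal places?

Sensor diagonal = √(57.15² + 36.63²) = √4607.8794 ≈ 67.8814 mm.
From α = 2·arctan(d/2f) we get f = d / (2·tan(α/2)).
With d = 67.8814 mm and α/2 = 52.85°, tan(α/2) ≈ 1.31984, so f ≈ 67.8814 / 2.63968 ≈ 25.7157 mm.

25.72 mm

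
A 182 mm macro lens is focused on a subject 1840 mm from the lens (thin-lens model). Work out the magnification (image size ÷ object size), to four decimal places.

0.1098×

Thin lens: 1/f = 1/dₒ + 1/dᵢ → 1/dᵢ = 1/182 − 1/1840 = 0.0049510 mm⁻¹, so dᵢ ≈ 201.9783 mm.
Magnification m = dᵢ/dₒ = 201.9783/1840 ≈ 0.10977.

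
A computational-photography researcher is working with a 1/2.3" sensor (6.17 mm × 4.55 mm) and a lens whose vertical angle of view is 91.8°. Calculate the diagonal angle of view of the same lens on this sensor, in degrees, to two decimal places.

120.19°

From the vertical AOV: f = 4.55 / (2·tan(45.9°)) = 4.55 / 2.06384 ≈ 2.2046 mm.
Sensor diagonal = √(6.17² + 4.55²) = √58.7714 ≈ 7.6663 mm.
Diagonal AOV = 2·arctan(7.6663 / (2 × 2.2046)) = 2·arctan(1.73867) ≈ 120.1891°.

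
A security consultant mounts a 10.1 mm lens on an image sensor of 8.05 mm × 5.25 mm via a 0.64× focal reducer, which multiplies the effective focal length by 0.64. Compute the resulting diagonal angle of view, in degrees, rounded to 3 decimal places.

73.254°

Effective focal length f = 10.1 × 0.64 = 6.464 mm.
Sensor diagonal = √(8.05² + 5.25²) = √92.3650 ≈ 9.6107 mm.
α = 2·arctan(9.611 / (2 × 6.464)) = 2·arctan(0.74340) ≈ 73.2542°.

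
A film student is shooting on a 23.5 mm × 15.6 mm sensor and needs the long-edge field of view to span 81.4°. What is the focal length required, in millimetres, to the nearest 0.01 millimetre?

From α = 2·arctan(w/2f) we get f = w / (2·tan(α/2)).
With w = 23.5 mm and α/2 = 40.7°, tan(α/2) ≈ 0.86014, so f ≈ 23.5 / 1.72027 ≈ 13.6606 mm.

13.66 mm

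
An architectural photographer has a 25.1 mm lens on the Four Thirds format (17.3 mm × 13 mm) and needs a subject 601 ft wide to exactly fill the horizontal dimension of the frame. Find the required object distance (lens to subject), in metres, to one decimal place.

265.8 m

W: 601 ft × 304.8 mm/ft = 183184.79 mm.
Magnification m = w/W = dᵢ/dₒ; combined with 1/f = 1/dₒ + 1/dᵢ this gives dₒ = f·(1 + W/w).
dₒ = 25.1 mm × (1 + 183185/17.3) = 25.1 × 10589.7164 ≈ 265801.882 mm = 265.802 m.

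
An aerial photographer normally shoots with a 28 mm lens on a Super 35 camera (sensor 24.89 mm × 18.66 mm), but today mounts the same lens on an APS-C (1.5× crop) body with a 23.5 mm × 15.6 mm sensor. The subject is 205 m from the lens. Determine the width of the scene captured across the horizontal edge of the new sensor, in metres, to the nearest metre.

172 m

The focal length stays 28 mm; the relevant sensor dimension is now w = 23.5 mm. Object distance dₒ = 205 m = 205000 mm.
Thin-lens field width W = w·(dₒ − f)/f = 23.5 × (205000 − 28)/28 ≈ 172030.071 mm = 172.03 m.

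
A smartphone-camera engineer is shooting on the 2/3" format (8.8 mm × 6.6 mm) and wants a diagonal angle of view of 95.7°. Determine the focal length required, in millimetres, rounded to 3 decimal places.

4.978 mm

Sensor diagonal = √(8.8² + 6.6²) = √121.0000 ≈ 11.0000 mm.
From α = 2·arctan(d/2f) we get f = d / (2·tan(α/2)).
With d = 11.0000 mm and α/2 = 47.85°, tan(α/2) ≈ 1.10478, so f ≈ 11.0000 / 2.20956 ≈ 4.9784 mm.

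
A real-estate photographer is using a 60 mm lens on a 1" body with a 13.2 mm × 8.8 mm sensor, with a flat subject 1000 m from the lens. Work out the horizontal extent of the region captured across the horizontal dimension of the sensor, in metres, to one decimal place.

220.0 m

dₒ: 1000 m = 1e+06 mm.
Similar triangles through the lens centre give W/dₒ = w/dᵢ; with 1/f = 1/dₒ + 1/dᵢ this gives W = w·(dₒ − f)/f.
W = 13.2 mm × (1e+06 − 60) / 60 = 13.2 × 16665.6667 ≈ 219986.800 mm = 219.987 m.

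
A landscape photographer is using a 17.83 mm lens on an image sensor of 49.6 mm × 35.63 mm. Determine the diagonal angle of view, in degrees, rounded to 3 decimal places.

Sensor diagonal = √(49.6² + 35.63²) = √3729.6569 ≈ 61.0709 mm.
Angle of view α = 2·arctan(d/2f) with d = 61.0709 mm and f = 17.83 mm.
d/2f = 1.71259; arctan(1.71259) ≈ 59.7189°, so α ≈ 119.4377°.

119.438°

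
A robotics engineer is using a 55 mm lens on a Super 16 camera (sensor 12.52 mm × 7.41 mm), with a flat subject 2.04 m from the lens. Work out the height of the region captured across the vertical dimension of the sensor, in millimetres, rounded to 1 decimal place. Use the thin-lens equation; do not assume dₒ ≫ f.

267.4 mm

dₒ: 2.04 m = 2040 mm.
Similar triangles through the lens centre give W/dₒ = h/dᵢ; with 1/f = 1/dₒ + 1/dᵢ this gives W = h·(dₒ − f)/f.
W = 7.41 mm × (2040 − 55) / 55 = 7.41 × 36.0909 ≈ 267.434 mm.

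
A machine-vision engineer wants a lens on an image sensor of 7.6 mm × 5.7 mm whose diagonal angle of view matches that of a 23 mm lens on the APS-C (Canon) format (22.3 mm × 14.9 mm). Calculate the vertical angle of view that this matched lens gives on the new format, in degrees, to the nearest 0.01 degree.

38.56°

Sensor diagonal = √(22.3² + 14.9²) = √719.3000 ≈ 26.8198 mm.
Sensor diagonal = √(7.6² + 5.7²) = √90.2500 ≈ 9.5000 mm.
Equal diagonal AOV ⇒ f₂ = f₁ · 9.5000/26.8198 = 23 × 0.35422 ≈ 8.1470 mm.
Vertical AOV on the new format = 2·arctan(5.7 / (2 × 8.1470)) = 2·arctan(0.34982) ≈ 38.5620°.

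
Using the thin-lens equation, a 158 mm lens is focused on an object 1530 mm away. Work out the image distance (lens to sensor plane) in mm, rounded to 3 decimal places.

1/dᵢ = 1/f − 1/dₒ = 1/158 − 1/1530 = 0.0056755 mm⁻¹.
dᵢ = 1/0.0056755 ≈ 176.1953 mm.

176.195 mm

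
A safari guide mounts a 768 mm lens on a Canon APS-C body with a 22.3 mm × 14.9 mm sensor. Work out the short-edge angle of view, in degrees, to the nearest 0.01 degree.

1.11°

Angle of view α = 2·arctan(h/2f) with h = 14.9 mm and f = 768 mm.
h/2f = 0.00970; arctan(0.00970) ≈ 0.5558°, so α ≈ 1.1116°.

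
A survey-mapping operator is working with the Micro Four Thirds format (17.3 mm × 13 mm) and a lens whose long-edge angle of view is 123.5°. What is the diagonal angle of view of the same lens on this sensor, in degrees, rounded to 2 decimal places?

133.51°

From the long-edge AOV: f = 17.3 / (2·tan(61.75°)) = 17.3 / 3.72218 ≈ 4.6478 mm.
Sensor diagonal = √(17.3² + 13²) = √468.2900 ≈ 21.6400 mm.
Diagonal AOV = 2·arctan(21.6400 / (2 × 4.6478)) = 2·arctan(2.32798) ≈ 133.5074°.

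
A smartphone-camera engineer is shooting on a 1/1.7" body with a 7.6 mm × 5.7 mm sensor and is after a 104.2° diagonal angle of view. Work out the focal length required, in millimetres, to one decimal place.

Sensor diagonal = √(7.6² + 5.7²) = √90.2500 ≈ 9.5000 mm.
From α = 2·arctan(d/2f) we get f = d / (2·tan(α/2)).
With d = 9.5000 mm and α/2 = 52.1°, tan(α/2) ≈ 1.28456, so f ≈ 9.5000 / 2.56911 ≈ 3.6978 mm.

3.7 mm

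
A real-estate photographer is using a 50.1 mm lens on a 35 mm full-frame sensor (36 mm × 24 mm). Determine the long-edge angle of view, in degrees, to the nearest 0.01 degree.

Angle of view α = 2·arctan(w/2f) with w = 36 mm and f = 50.1 mm.
w/2f = 0.35928; arctan(0.35928) ≈ 19.7624°, so α ≈ 39.5248°.

39.52°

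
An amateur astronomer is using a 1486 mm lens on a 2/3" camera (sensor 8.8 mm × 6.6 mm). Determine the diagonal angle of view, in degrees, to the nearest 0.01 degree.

Sensor diagonal = √(8.8² + 6.6²) = √121.0000 ≈ 11.0000 mm.
Angle of view α = 2·arctan(d/2f) with d = 11.0000 mm and f = 1486 mm.
d/2f = 0.00370; arctan(0.00370) ≈ 0.2121°, so α ≈ 0.4241°.

0.42°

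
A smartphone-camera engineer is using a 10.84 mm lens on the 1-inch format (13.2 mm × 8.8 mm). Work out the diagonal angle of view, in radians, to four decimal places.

1.2634 rad

Sensor diagonal = √(13.2² + 8.8²) = √251.6800 ≈ 15.8644 mm.
Angle of view α = 2·arctan(d/2f) with d = 15.8644 mm and f = 10.84 mm.
d/2f = 0.73175; arctan(0.73175) ≈ 0.6317 rad, so α ≈ 1.2634 rad.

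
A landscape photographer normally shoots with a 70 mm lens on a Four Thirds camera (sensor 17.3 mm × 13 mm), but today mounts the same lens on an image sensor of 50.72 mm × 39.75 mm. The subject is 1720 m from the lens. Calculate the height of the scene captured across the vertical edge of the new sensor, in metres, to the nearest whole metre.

The focal length stays 70 mm; the relevant sensor dimension is now h = 39.75 mm. Object distance dₒ = 1720 m = 1.72e+06 mm.
Thin-lens field height W = h·(dₒ − f)/f = 39.75 × (1.72e+06 − 70)/70 ≈ 976674.536 mm = 976.675 m.

977 m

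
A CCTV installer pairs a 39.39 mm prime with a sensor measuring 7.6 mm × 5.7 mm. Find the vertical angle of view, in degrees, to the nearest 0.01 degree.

Angle of view α = 2·arctan(h/2f) with h = 5.7 mm and f = 39.39 mm.
h/2f = 0.07235; arctan(0.07235) ≈ 4.1383°, so α ≈ 8.2767°.

8.28°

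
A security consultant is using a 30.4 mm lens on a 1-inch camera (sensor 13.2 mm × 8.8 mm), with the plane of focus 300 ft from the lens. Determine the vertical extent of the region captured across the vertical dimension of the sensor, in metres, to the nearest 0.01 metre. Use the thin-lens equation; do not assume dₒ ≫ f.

dₒ: 300 ft × 304.8 mm/ft = 91440.00 mm.
Similar triangles through the lens centre give W/dₒ = h/dᵢ; with 1/f = 1/dₒ + 1/dᵢ this gives W = h·(dₒ − f)/f.
W = 8.8 mm × (91440 − 30.4) / 30.4 = 8.8 × 3006.8946 ≈ 26460.673 mm = 26.4607 m.

26.46 m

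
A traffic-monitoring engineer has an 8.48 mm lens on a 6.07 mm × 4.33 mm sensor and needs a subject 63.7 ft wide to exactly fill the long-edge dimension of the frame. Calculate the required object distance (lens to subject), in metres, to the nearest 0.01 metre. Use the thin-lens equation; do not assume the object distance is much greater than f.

W: 63.7 ft × 304.8 mm/ft = 19415.76 mm.
Magnification m = w/W = dᵢ/dₒ; combined with 1/f = 1/dₒ + 1/dᵢ this gives dₒ = f·(1 + W/w).
dₒ = 8.48 mm × (1 + 19415.8/6.07) = 8.48 × 3199.6424 ≈ 27132.968 mm = 27.133 m.

27.13 m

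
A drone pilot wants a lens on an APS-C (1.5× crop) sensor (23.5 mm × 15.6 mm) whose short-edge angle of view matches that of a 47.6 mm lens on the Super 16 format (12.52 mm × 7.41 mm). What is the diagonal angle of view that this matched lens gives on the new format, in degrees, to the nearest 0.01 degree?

Equal short-edge AOV ⇒ f₂ = f₁ · 15.6/7.41 = 47.6 × 2.10526 ≈ 100.2105 mm.
Sensor diagonal = √(23.5² + 15.6²) = √795.6100 ≈ 28.2066 mm.
Diagonal AOV on the new format = 2·arctan(28.2066 / (2 × 100.2105)) = 2·arctan(0.14074) ≈ 16.0220°.

16.02°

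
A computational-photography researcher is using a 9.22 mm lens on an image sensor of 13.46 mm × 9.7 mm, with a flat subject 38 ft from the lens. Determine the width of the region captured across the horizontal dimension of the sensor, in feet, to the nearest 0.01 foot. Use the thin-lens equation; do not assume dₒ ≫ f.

dₒ: 38 ft × 304.8 mm/ft = 11582.40 mm.
Similar triangles through the lens centre give W/dₒ = w/dᵢ; with 1/f = 1/dₒ + 1/dᵢ this gives W = w·(dₒ − f)/f.
W = 13.46 mm × (11582.4 − 9.22) / 9.22 = 13.46 × 1255.2256 ≈ 16895.336 mm = 16895.336/304.8 ft = 55.4309 ft.

55.43 ft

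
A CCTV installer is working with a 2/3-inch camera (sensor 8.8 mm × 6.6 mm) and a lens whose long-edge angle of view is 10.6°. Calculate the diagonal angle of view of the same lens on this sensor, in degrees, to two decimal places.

From the long-edge AOV: f = 8.8 / (2·tan(5.3°)) = 8.8 / 0.18553 ≈ 47.4306 mm.
Sensor diagonal = √(8.8² + 6.6²) = √121.0000 ≈ 11.0000 mm.
Diagonal AOV = 2·arctan(11.0000 / (2 × 47.4306)) = 2·arctan(0.11596) ≈ 13.2288°.

13.23°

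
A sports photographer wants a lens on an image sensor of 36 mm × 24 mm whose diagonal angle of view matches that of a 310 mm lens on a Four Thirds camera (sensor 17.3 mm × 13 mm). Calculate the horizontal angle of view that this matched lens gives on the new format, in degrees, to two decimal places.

3.33°

Sensor diagonal = √(17.3² + 13²) = √468.2900 ≈ 21.6400 mm.
Sensor diagonal = √(36² + 24²) = √1872.0000 ≈ 43.2666 mm.
Equal diagonal AOV ⇒ f₂ = f₁ · 43.2666/21.6400 = 310 × 1.99938 ≈ 619.8080 mm.
Horizontal AOV on the new format = 2·arctan(36 / (2 × 619.8080)) = 2·arctan(0.02904) ≈ 3.3269°.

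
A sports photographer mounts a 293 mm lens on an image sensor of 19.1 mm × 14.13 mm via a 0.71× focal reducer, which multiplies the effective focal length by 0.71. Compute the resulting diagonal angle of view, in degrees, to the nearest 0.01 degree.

Effective focal length f = 293 × 0.71 = 208.03 mm.
Sensor diagonal = √(19.1² + 14.13²) = √564.4669 ≈ 23.7585 mm.
α = 2·arctan(23.759 / (2 × 208.03)) = 2·arctan(0.05710) ≈ 6.5365°.

6.54°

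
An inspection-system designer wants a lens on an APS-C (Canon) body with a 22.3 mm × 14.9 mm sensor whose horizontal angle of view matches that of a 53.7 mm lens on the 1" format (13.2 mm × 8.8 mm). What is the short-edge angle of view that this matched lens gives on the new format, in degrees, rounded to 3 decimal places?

Equal horizontal AOV ⇒ f₂ = f₁ · 22.3/13.2 = 53.7 × 1.68939 ≈ 90.7205 mm.
Short-edge AOV on the new format = 2·arctan(14.9 / (2 × 90.7205)) = 2·arctan(0.08212) ≈ 9.3892°.

9.389°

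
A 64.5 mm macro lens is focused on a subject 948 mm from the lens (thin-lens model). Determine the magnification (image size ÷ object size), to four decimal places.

Thin lens: 1/f = 1/dₒ + 1/dᵢ → 1/dᵢ = 1/64.5 − 1/948 = 0.0144490 mm⁻¹, so dᵢ ≈ 69.2088 mm.
Magnification m = dᵢ/dₒ = 69.2088/948 ≈ 0.07301.

0.0730×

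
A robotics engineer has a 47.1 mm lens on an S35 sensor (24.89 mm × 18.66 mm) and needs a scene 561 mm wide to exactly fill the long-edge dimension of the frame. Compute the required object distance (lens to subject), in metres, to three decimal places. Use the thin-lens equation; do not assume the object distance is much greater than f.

Magnification m = w/W = dᵢ/dₒ; combined with 1/f = 1/dₒ + 1/dᵢ this gives dₒ = f·(1 + W/w).
dₒ = 47.1 mm × (1 + 561/24.89) = 47.1 × 23.5392 ≈ 1108.695 mm = 1.1087 m.

1.109 m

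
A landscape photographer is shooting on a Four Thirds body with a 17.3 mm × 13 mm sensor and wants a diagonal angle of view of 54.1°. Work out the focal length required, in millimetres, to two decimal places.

Sensor diagonal = √(17.3² + 13²) = √468.2900 ≈ 21.6400 mm.
From α = 2·arctan(d/2f) we get f = d / (2·tan(α/2)).
With d = 21.6400 mm and α/2 = 27.05°, tan(α/2) ≈ 0.51063, so f ≈ 21.6400 / 1.02125 ≈ 21.1897 mm.

21.19 mm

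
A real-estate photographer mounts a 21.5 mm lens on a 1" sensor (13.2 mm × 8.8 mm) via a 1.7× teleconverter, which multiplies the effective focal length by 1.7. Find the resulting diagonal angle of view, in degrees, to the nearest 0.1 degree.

Effective focal length f = 21.5 × 1.7 = 36.55 mm.
Sensor diagonal = √(13.2² + 8.8²) = √251.6800 ≈ 15.8644 mm.
α = 2·arctan(15.864 / (2 × 36.55)) = 2·arctan(0.21702) ≈ 24.4893°.

24.5°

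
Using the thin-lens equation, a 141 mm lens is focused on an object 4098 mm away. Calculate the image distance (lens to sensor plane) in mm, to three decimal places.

1/dᵢ = 1/f − 1/dₒ = 1/141 − 1/4098 = 0.0068482 mm⁻¹.
dᵢ = 1/0.0068482 ≈ 146.0243 mm.

146.024 mm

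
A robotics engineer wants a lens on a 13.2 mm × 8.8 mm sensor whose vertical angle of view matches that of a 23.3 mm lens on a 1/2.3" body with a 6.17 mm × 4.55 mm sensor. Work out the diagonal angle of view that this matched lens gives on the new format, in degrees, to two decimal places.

19.97°

Equal vertical AOV ⇒ f₂ = f₁ · 8.8/4.55 = 23.3 × 1.93407 ≈ 45.0637 mm.
Sensor diagonal = √(13.2² + 8.8²) = √251.6800 ≈ 15.8644 mm.
Diagonal AOV on the new format = 2·arctan(15.8644 / (2 × 45.0637)) = 2·arctan(0.17602) ≈ 19.9661°.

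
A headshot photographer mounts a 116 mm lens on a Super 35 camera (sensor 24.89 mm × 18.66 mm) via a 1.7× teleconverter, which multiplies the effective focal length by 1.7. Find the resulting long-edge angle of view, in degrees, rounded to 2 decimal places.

7.22°

Effective focal length f = 116 × 1.7 = 197.2 mm.
α = 2·arctan(24.89 / (2 × 197.2)) = 2·arctan(0.06311) ≈ 7.2221°.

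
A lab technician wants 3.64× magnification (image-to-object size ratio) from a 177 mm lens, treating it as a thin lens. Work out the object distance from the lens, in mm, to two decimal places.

With m = dᵢ/dₒ and 1/f = 1/dₒ + 1/dᵢ, substituting dᵢ = m·dₒ gives 1/f = (1 + 1/m)/dₒ, hence dₒ = f·(1 + 1/m).
dₒ = 177 × (1 + 1/3.64) = 177 × 1.27473 ≈ 225.626 mm.

225.63 mm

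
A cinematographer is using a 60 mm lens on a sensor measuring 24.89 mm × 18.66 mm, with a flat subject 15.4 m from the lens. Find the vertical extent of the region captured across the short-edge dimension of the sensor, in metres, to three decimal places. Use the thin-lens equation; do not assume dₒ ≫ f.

dₒ: 15.4 m = 15400 mm.
Similar triangles through the lens centre give W/dₒ = h/dᵢ; with 1/f = 1/dₒ + 1/dᵢ this gives W = h·(dₒ − f)/f.
W = 18.66 mm × (15400 − 60) / 60 = 18.66 × 255.6667 ≈ 4770.740 mm = 4.77074 m.

4.771 m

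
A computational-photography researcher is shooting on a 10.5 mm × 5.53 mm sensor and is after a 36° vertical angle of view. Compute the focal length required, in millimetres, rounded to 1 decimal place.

From α = 2·arctan(h/2f) we get f = h / (2·tan(α/2)).
With h = 5.53 mm and α/2 = 18°, tan(α/2) ≈ 0.32492, so f ≈ 5.53 / 0.64984 ≈ 8.5098 mm.

8.5 mm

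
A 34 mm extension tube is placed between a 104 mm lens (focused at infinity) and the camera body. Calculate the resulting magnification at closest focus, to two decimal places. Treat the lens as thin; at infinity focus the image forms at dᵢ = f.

0.33×

The tube moves the image plane from f to f + e, so dᵢ = 104 + 34 = 138 mm. Focus is achieved when 1/f = 1/dₒ + 1/dᵢ, giving dₒ = 1/(1/f − 1/(f+e)).
Magnification m = dᵢ/dₒ = (f+e)·(1/f − 1/(f+e)) = e/f = 34/104 ≈ 0.3269.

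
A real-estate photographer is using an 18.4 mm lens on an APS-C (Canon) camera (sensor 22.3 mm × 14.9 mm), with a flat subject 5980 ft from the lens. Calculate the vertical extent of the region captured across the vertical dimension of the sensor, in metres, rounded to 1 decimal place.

1476.0 m

dₒ: 5980 ft × 304.8 mm/ft = 1822703.94 mm.
Similar triangles through the lens centre give W/dₒ = h/dᵢ; with 1/f = 1/dₒ + 1/dᵢ this gives W = h·(dₒ − f)/f.
W = 14.9 mm × (1.8227e+06 − 18.4) / 18.4 = 14.9 × 99058.9968 ≈ 1475979.053 mm = 1475.98 m.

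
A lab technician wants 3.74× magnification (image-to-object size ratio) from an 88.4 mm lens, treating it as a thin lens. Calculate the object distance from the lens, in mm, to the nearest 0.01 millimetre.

With m = dᵢ/dₒ and 1/f = 1/dₒ + 1/dᵢ, substituting dᵢ = m·dₒ gives 1/f = (1 + 1/m)/dₒ, hence dₒ = f·(1 + 1/m).
dₒ = 88.4 × (1 + 1/3.74) = 88.4 × 1.26738 ≈ 112.036 mm.

112.04 mm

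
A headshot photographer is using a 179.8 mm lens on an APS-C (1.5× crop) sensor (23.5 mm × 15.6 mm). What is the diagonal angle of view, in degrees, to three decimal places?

8.970°

Sensor diagonal = √(23.5² + 15.6²) = √795.6100 ≈ 28.2066 mm.
Angle of view α = 2·arctan(d/2f) with d = 28.2066 mm and f = 179.8 mm.
d/2f = 0.07844; arctan(0.07844) ≈ 4.4850°, so α ≈ 8.9700°.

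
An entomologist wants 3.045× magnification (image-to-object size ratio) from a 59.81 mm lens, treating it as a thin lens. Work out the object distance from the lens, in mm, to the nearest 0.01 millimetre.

79.45 mm

With m = dᵢ/dₒ and 1/f = 1/dₒ + 1/dᵢ, substituting dᵢ = m·dₒ gives 1/f = (1 + 1/m)/dₒ, hence dₒ = f·(1 + 1/m).
dₒ = 59.81 × (1 + 1/3.045) = 59.81 × 1.32841 ≈ 79.452 mm.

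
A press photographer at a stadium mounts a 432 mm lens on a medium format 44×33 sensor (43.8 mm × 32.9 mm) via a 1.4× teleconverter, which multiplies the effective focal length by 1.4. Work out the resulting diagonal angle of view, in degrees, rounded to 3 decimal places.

Effective focal length f = 432 × 1.4 = 604.8 mm.
Sensor diagonal = √(43.8² + 32.9²) = √3000.8500 ≈ 54.7800 mm.
α = 2·arctan(54.780 / (2 × 604.8)) = 2·arctan(0.04529) ≈ 5.1860°.

5.186°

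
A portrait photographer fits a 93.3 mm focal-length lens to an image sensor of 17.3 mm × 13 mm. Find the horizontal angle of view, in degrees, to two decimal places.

10.59°

Angle of view α = 2·arctan(w/2f) with w = 17.3 mm and f = 93.3 mm.
w/2f = 0.09271; arctan(0.09271) ≈ 5.2968°, so α ≈ 10.5937°.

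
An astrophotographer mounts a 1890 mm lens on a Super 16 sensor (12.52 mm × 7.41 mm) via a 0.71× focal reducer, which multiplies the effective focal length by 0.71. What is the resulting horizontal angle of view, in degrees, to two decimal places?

0.53°

Effective focal length f = 1890 × 0.71 = 1341.9 mm.
α = 2·arctan(12.52 / (2 × 1341.9)) = 2·arctan(0.00467) ≈ 0.5346°.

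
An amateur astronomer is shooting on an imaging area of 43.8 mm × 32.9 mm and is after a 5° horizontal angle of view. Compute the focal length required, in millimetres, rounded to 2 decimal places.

501.59 mm

From α = 2·arctan(w/2f) we get f = w / (2·tan(α/2)).
With w = 43.8 mm and α/2 = 2.5°, tan(α/2) ≈ 0.04366, so f ≈ 43.8 / 0.08732 ≈ 501.5925 mm.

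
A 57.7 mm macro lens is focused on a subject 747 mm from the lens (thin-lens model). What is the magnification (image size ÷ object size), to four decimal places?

0.0837×

Thin lens: 1/f = 1/dₒ + 1/dᵢ → 1/dᵢ = 1/57.7 − 1/747 = 0.0159923 mm⁻¹, so dᵢ ≈ 62.5300 mm.
Magnification m = dᵢ/dₒ = 62.5300/747 ≈ 0.08371.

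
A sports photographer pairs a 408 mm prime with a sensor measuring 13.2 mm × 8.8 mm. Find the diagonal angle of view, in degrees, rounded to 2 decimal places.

2.23°

Sensor diagonal = √(13.2² + 8.8²) = √251.6800 ≈ 15.8644 mm.
Angle of view α = 2·arctan(d/2f) with d = 15.8644 mm and f = 408 mm.
d/2f = 0.01944; arctan(0.01944) ≈ 1.1138°, so α ≈ 2.2276°.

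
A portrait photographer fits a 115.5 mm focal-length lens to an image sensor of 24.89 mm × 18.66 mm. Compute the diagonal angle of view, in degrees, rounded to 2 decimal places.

15.34°

Sensor diagonal = √(24.89² + 18.66²) = √967.7077 ≈ 31.1080 mm.
Angle of view α = 2·arctan(d/2f) with d = 31.1080 mm and f = 115.5 mm.
d/2f = 0.13467; arctan(0.13467) ≈ 7.6697°, so α ≈ 15.3394°.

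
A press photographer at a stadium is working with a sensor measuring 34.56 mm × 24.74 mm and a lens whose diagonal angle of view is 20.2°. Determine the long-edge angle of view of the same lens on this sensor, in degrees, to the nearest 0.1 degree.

Sensor diagonal = √(34.56² + 24.74²) = √1806.4612 ≈ 42.5025 mm.
From the diagonal AOV: f = 42.5025 / (2·tan(10.1°)) = 42.5025 / 0.35625 ≈ 119.3038 mm.
Long-edge AOV = 2·arctan(34.56 / (2 × 119.3038)) = 2·arctan(0.14484) ≈ 16.4829°.

16.5°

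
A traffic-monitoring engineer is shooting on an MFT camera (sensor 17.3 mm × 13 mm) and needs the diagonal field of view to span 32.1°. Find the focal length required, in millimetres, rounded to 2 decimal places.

Sensor diagonal = √(17.3² + 13²) = √468.2900 ≈ 21.6400 mm.
From α = 2·arctan(d/2f) we get f = d / (2·tan(α/2)).
With d = 21.6400 mm and α/2 = 16.05°, tan(α/2) ≈ 0.28769, so f ≈ 21.6400 / 0.57538 ≈ 37.6099 mm.

37.61 mm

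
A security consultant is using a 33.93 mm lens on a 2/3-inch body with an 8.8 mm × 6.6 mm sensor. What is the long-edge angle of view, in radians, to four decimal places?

0.2579 rad

Angle of view α = 2·arctan(w/2f) with w = 8.8 mm and f = 33.93 mm.
w/2f = 0.12968; arctan(0.12968) ≈ 0.1290 rad, so α ≈ 0.2579 rad.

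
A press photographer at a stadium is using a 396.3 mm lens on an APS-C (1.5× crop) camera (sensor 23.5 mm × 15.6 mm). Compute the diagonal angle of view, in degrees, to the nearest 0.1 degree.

Sensor diagonal = √(23.5² + 15.6²) = √795.6100 ≈ 28.2066 mm.
Angle of view α = 2·arctan(d/2f) with d = 28.2066 mm and f = 396.3 mm.
d/2f = 0.03559; arctan(0.03559) ≈ 2.0381°, so α ≈ 4.0763°.

4.1°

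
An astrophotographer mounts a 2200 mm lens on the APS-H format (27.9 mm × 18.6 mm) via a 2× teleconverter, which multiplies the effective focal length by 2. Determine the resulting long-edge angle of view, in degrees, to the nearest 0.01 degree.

Effective focal length f = 2200 × 2 = 4400 mm.
α = 2·arctan(27.9 / (2 × 4400)) = 2·arctan(0.00317) ≈ 0.3633°.

0.36°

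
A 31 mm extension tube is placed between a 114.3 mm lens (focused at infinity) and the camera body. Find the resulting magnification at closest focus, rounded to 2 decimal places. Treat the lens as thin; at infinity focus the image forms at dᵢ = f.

The tube moves the image plane from f to f + e, so dᵢ = 114.3 + 31 = 145.3 mm. Focus is achieved when 1/f = 1/dₒ + 1/dᵢ, giving dₒ = 1/(1/f − 1/(f+e)).
Magnification m = dᵢ/dₒ = (f+e)·(1/f − 1/(f+e)) = e/f = 31/114.3 ≈ 0.2712.

0.27×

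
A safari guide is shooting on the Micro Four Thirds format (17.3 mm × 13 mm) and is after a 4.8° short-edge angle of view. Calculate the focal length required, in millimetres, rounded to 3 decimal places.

From α = 2·arctan(h/2f) we get f = h / (2·tan(α/2)).
With h = 13 mm and α/2 = 2.4°, tan(α/2) ≈ 0.04191, so f ≈ 13 / 0.08382 ≈ 155.0853 mm.

155.085 mm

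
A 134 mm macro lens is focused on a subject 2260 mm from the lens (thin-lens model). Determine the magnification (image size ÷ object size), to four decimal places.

Thin lens: 1/f = 1/dₒ + 1/dᵢ → 1/dᵢ = 1/134 − 1/2260 = 0.0070202 mm⁻¹, so dᵢ ≈ 142.4459 mm.
Magnification m = dᵢ/dₒ = 142.4459/2260 ≈ 0.06303.

0.0630×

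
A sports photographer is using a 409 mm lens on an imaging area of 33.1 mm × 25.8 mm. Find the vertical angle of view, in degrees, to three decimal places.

Angle of view α = 2·arctan(h/2f) with h = 25.8 mm and f = 409 mm.
h/2f = 0.03154; arctan(0.03154) ≈ 1.8065°, so α ≈ 3.6131°.

3.613°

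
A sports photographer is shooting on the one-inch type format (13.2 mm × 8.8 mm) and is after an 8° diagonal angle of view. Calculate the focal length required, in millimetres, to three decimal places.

Sensor diagonal = √(13.2² + 8.8²) = √251.6800 ≈ 15.8644 mm.
From α = 2·arctan(d/2f) we get f = d / (2·tan(α/2)).
With d = 15.8644 mm and α/2 = 4°, tan(α/2) ≈ 0.06993, so f ≈ 15.8644 / 0.13985 ≈ 113.4359 mm.

113.436 mm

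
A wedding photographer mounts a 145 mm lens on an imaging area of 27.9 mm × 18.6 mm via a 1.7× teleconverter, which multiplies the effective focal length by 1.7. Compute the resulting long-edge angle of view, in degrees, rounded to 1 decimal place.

6.5°

Effective focal length f = 145 × 1.7 = 246.5 mm.
α = 2·arctan(27.9 / (2 × 246.5)) = 2·arctan(0.05659) ≈ 6.4781°.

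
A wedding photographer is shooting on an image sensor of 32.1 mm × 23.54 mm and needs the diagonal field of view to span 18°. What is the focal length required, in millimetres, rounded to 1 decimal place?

125.7 mm

Sensor diagonal = √(32.1² + 23.54²) = √1584.5416 ≈ 39.8063 mm.
From α = 2·arctan(d/2f) we get f = d / (2·tan(α/2)).
With d = 39.8063 mm and α/2 = 9°, tan(α/2) ≈ 0.15838, so f ≈ 39.8063 / 0.31677 ≈ 125.6635 mm.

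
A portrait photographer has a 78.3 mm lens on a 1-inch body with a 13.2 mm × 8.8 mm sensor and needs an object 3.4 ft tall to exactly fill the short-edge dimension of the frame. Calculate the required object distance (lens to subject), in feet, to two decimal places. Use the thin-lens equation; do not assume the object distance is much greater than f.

30.51 ft

W: 3.4 ft × 304.8 mm/ft = 1036.32 mm.
Magnification m = h/W = dᵢ/dₒ; combined with 1/f = 1/dₒ + 1/dᵢ this gives dₒ = f·(1 + W/h).
dₒ = 78.3 mm × (1 + 1036.32/8.8) = 78.3 × 118.7636 ≈ 9299.192 mm = 9299.192/304.8 ft = 30.5092 ft.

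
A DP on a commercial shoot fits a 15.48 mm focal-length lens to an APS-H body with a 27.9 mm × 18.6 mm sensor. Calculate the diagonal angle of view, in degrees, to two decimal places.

Sensor diagonal = √(27.9² + 18.6²) = √1124.3700 ≈ 33.5316 mm.
Angle of view α = 2·arctan(d/2f) with d = 33.5316 mm and f = 15.48 mm.
d/2f = 1.08306; arctan(1.08306) ≈ 47.2835°, so α ≈ 94.5670°.

94.57°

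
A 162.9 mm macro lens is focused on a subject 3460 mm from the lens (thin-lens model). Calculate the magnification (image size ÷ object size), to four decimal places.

Thin lens: 1/f = 1/dₒ + 1/dᵢ → 1/dᵢ = 1/162.9 − 1/3460 = 0.0058497 mm⁻¹, so dᵢ ≈ 170.9484 mm.
Magnification m = dᵢ/dₒ = 170.9484/3460 ≈ 0.04941.

0.0494×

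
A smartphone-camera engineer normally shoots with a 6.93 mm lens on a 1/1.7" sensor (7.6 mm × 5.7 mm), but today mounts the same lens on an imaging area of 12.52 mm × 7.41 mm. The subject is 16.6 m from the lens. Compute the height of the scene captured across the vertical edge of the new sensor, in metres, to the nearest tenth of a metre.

The focal length stays 6.93 mm; the relevant sensor dimension is now h = 7.41 mm. Object distance dₒ = 16.6 m = 16600 mm.
Thin-lens field height W = h·(dₒ − f)/f = 7.41 × (16600 − 6.93)/6.93 ≈ 17742.374 mm = 17.7424 m.

17.7 m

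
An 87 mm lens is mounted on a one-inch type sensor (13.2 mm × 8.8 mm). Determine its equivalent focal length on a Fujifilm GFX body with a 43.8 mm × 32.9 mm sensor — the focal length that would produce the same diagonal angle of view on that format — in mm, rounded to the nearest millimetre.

300 mm

Sensor diagonal = √(13.2² + 8.8²) = √251.6800 ≈ 15.8644 mm.
Sensor diagonal = √(43.8² + 32.9²) = √3000.8500 ≈ 54.7800 mm.
Equal angle of view means equal diagonal/f ratio, so f₂ = f₁ · (diagonal₂/diagonal₁) = 87 × 54.7800/15.8644.
f₂ = 87 × 3.45301 ≈ 300.412 mm.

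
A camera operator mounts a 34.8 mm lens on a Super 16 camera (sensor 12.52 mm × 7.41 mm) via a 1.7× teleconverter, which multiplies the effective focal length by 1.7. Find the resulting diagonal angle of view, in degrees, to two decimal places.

Effective focal length f = 34.8 × 1.7 = 59.16 mm.
Sensor diagonal = √(12.52² + 7.41²) = √211.6585 ≈ 14.5485 mm.
α = 2·arctan(14.548 / (2 × 59.16)) = 2·arctan(0.12296) ≈ 14.0197°.

14.02°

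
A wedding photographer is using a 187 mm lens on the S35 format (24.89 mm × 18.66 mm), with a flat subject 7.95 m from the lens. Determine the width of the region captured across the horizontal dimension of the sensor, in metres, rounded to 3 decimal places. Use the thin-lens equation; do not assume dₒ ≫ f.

1.033 m

dₒ: 7.95 m = 7950 mm.
Similar triangles through the lens centre give W/dₒ = w/dᵢ; with 1/f = 1/dₒ + 1/dᵢ this gives W = w·(dₒ − f)/f.
W = 24.89 mm × (7950 − 187) / 187 = 24.89 × 41.5134 ≈ 1033.268 mm = 1.03327 m.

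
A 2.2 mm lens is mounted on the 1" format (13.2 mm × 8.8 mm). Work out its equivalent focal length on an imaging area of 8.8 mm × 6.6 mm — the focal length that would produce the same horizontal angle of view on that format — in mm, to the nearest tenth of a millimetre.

Equal angle of view means equal width/f ratio, so f₂ = f₁ · (width₂/width₁) = 2.2 × 8.8/13.2.
f₂ = 2.2 × 0.66667 ≈ 1.467 mm.

1.5 mm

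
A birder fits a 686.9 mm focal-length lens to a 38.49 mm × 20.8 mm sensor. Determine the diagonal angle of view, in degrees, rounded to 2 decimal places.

Sensor diagonal = √(38.49² + 20.8²) = √1914.1201 ≈ 43.7507 mm.
Angle of view α = 2·arctan(d/2f) with d = 43.7507 mm and f = 686.9 mm.
d/2f = 0.03185; arctan(0.03185) ≈ 1.8241°, so α ≈ 3.6481°.

3.65°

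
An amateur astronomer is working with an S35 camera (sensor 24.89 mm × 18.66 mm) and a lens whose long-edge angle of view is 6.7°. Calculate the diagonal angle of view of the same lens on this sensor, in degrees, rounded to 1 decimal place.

From the long-edge AOV: f = 24.89 / (2·tan(3.35°)) = 24.89 / 0.11707 ≈ 212.6069 mm.
Sensor diagonal = √(24.89² + 18.66²) = √967.7077 ≈ 31.1080 mm.
Diagonal AOV = 2·arctan(31.1080 / (2 × 212.6069)) = 2·arctan(0.07316) ≈ 8.3684°.

8.4°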